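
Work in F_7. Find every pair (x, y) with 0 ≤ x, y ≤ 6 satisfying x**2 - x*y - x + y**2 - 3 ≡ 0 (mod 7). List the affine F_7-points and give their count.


Affine F_7-points: {(2, 4), (2, 5), (3, 4), (3, 6), (4, 5), (4, 6)}; count = 6.

For each of the 49 pairs (x, y) ∈ F_7², evaluate f(x, y) mod 7. Record the zeros.
  x = 0: [0↦4, 1↦5, 2↦1, 3↦6, 4↦6, 5↦1, 6↦5]  zeros at y ∈ ∅
  x = 1: [0↦4, 1↦4, 2↦6, 3↦3, 4↦2, 5↦3, 6↦6]  zeros at y ∈ ∅
  x = 2: [0↦6, 1↦5, 2↦6, 3↦2, 4↦0, 5↦0, 6↦2]  zeros at y ∈ {4, 5}
  x = 3: [0↦3, 1↦1, 2↦1, 3↦3, 4↦0, 5↦6, 6↦0]  zeros at y ∈ {4, 6}
  x = 4: [0↦2, 1↦6, 2↦5, 3↦6, 4↦2, 5↦0, 6↦0]  zeros at y ∈ {5, 6}
  x = 5: [0↦3, 1↦6, 2↦4, 3↦4, 4↦6, 5↦3, 6↦2]  zeros at y ∈ ∅
  x = 6: [0↦6, 1↦1, 2↦5, 3↦4, 4↦5, 5↦1, 6↦6]  zeros at y ∈ ∅
Collecting zeros: affine points = {(2, 4), (2, 5), (3, 4), (3, 6), (4, 5), (4, 6)}.
Total count |C(F_7)_aff| = 6.


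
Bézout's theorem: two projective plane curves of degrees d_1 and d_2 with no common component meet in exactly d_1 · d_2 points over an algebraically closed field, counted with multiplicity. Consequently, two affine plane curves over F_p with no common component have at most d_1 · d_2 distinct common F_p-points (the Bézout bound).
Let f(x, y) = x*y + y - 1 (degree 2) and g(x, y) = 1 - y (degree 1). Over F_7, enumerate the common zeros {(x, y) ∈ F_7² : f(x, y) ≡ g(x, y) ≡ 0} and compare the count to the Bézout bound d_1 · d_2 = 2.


Common zeros: {(0, 1)}; count = 1; Bézout bound = 2.

deg(f) = 2, deg(g) = 1, so Bézout bound = 2.
Scan x ∈ F_7. For each x, list the y ∈ F_7 with f(x, y) ≡ 0 and those with g(x, y) ≡ 0 (mod 7); the common zeros in that column are the intersection.
  x = 0: f ≡ 0 at y ∈ {1}; g ≡ 0 at y ∈ {1}; common: {1}.
  x = 1: f ≡ 0 at y ∈ {4}; g ≡ 0 at y ∈ {1}; common: ∅.
  x = 2: f ≡ 0 at y ∈ {5}; g ≡ 0 at y ∈ {1}; common: ∅.
  x = 3: f ≡ 0 at y ∈ {2}; g ≡ 0 at y ∈ {1}; common: ∅.
  x = 4: f ≡ 0 at y ∈ {3}; g ≡ 0 at y ∈ {1}; common: ∅.
  x = 5: f ≡ 0 at y ∈ {6}; g ≡ 0 at y ∈ {1}; common: ∅.
  x = 6: f ≡ 0 at y ∈ ∅; g ≡ 0 at y ∈ {1}; common: ∅.
Collecting: common zeros = {(0, 1)}, so the count is 1.
Comparison with the Bézout bound: 1 ≤ 2 = deg(f)·deg(g), as expected for curves with no common component (the affine F_7-count falls short of the bound because intersections may lie at infinity, over extension fields, or carry multiplicity).


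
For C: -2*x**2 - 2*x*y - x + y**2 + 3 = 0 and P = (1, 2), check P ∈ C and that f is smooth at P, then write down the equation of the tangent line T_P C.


Tangent line at P: -9*x + 2*y + 5 = 0.

Step 1: f(1, 2) = 0, so P lies on C.
Step 2: partial derivatives
  f_x(x, y) = -4*x - 2*y - 1, f_y(x, y) = -2*x + 2*y.
  f_x(P) = -9, f_y(P) = 2 (gradient nonzero, so P is smooth).
Step 3: tangent line at P: -9·(x − 1) + 2·(y − 2) = 0.
Expanding: -9*x + 2*y + 5 = 0.


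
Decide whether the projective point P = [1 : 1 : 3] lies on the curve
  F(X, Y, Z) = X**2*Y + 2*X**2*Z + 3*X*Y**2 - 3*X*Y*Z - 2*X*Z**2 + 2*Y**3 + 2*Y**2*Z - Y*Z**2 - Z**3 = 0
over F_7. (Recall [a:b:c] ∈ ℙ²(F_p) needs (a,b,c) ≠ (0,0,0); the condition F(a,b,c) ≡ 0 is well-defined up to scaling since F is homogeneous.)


F(1,1,3) ≡ 4 (mod 7); P is NOT on the curve.

Evaluate F(1, 1, 3) term-by-term (mod 7).
  X**2*Y ↦ 1·1·1·1 = 1
  2*X**2*Z ↦ 2·1·1·3 = 6
  3*X*Y**2 ↦ 3·1·1·1 = 3
  -3*X*Y*Z ↦ -3·1·1·3 = -9
  -2*X*Z**2 ↦ -2·1·1·9 = -18
  2*Y**3 ↦ 2·1·1·1 = 2
  2*Y**2*Z ↦ 2·1·1·3 = 6
  -Y*Z**2 ↦ -1·1·1·9 = -9
  -Z**3 ↦ -1·1·1·27 = -27
Sum: F(1, 1, 3) = (1) + (6) + (3) + (-9) + (-18) + (2) + (6) + (-9) + (-27) = -45.
Reducing mod 7: -45 ≡ 4 (mod 7).
Since F(a, b, c) ≡ 4 ≠ 0 (mod 7), P does NOT lie on the curve.


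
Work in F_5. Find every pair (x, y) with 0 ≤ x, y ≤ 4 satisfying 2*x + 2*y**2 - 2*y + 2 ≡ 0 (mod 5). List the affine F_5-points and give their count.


Affine F_5-points: {(2, 2), (2, 4), (3, 3), (4, 0), (4, 1)}; count = 5.

For each of the 25 pairs (x, y) ∈ F_5², evaluate f(x, y) mod 5. Record the zeros.
  x = 0: [0↦2, 1↦2, 2↦1, 3↦4, 4↦1]  zeros at y ∈ ∅
  x = 1: [0↦4, 1↦4, 2↦3, 3↦1, 4↦3]  zeros at y ∈ ∅
  x = 2: [0↦1, 1↦1, 2↦0, 3↦3, 4↦0]  zeros at y ∈ {2, 4}
  x = 3: [0↦3, 1↦3, 2↦2, 3↦0, 4↦2]  zeros at y ∈ {3}
  x = 4: [0↦0, 1↦0, 2↦4, 3↦2, 4↦4]  zeros at y ∈ {0, 1}
Collecting zeros: affine points = {(2, 2), (2, 4), (3, 3), (4, 0), (4, 1)}.
Total count |C(F_5)_aff| = 5.


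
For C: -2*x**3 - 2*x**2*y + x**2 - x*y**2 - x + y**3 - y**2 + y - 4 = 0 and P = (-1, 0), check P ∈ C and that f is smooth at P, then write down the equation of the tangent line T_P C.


Tangent line at P: -9*x - y - 9 = 0.

Step 1: f(-1, 0) = 0, so P lies on C.
Step 2: partial derivatives
  f_x(x, y) = -6*x**2 - 4*x*y + 2*x - y**2 - 1, f_y(x, y) = -2*x**2 - 2*x*y + 3*y**2 - 2*y + 1.
  f_x(P) = -9, f_y(P) = -1 (gradient nonzero, so P is smooth).
Step 3: tangent line at P: -9·(x − -1) + -1·(y − 0) = 0.
Expanding: -9*x - y - 9 = 0.


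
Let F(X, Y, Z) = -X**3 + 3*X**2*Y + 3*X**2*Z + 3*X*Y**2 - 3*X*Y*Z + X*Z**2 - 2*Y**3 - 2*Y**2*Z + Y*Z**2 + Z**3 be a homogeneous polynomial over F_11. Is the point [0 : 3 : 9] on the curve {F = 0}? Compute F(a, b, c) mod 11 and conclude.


F(0,3,9) ≡ 8 (mod 11); P is NOT on the curve.

Evaluate F(0, 3, 9) term-by-term (mod 11).
  -X**3 ↦ -1·0·1·1 = 0
  3*X**2*Y ↦ 3·0·3·1 = 0
  3*X**2*Z ↦ 3·0·1·9 = 0
  3*X*Y**2 ↦ 3·0·9·1 = 0
  -3*X*Y*Z ↦ -3·0·3·9 = 0
  X*Z**2 ↦ 1·0·1·81 = 0
  -2*Y**3 ↦ -2·1·27·1 = -54
  -2*Y**2*Z ↦ -2·1·9·9 = -162
  Y*Z**2 ↦ 1·1·3·81 = 243
  Z**3 ↦ 1·1·1·729 = 729
Sum: F(0, 3, 9) = (0) + (0) + (0) + (0) + (0) + (0) + (-54) + (-162) + (243) + (729) = 756.
Reducing mod 11: 756 ≡ 8 (mod 11).
Since F(a, b, c) ≡ 8 ≠ 0 (mod 11), P does NOT lie on the curve.


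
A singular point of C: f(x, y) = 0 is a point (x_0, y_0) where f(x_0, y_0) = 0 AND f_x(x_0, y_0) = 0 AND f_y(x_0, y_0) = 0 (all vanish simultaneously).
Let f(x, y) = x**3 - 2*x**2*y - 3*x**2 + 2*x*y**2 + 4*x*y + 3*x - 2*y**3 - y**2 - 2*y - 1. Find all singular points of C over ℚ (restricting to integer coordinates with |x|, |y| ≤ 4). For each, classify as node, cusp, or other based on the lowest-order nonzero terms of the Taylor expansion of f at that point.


Singular points: {(1, 0)}; classification: cusp.

Compute partial derivatives:
  f_x = 3*x**2 - 4*x*y - 6*x + 2*y**2 + 4*y + 3.
  f_y = -2*x**2 + 4*x*y + 4*x - 6*y**2 - 2*y - 2.
Scan x_0 ∈ {−4, ..., 4}. For each x_0, f_y(x_0, y) is a polynomial in y; find its integer roots y ∈ {−4, ..., 4}, then test f_x and f at those candidates.
  x = -4: f_y(-4, y) = -6*y**2 - 18*y - 50; no integer root y with |y| ≤ 4.
  x = -3: f_y(-3, y) = -6*y**2 - 14*y - 32; no integer root y with |y| ≤ 4.
  x = -2: f_y(-2, y) = -6*y**2 - 10*y - 18; no integer root y with |y| ≤ 4.
  x = -1: f_y(-1, y) = -6*y**2 - 6*y - 8; no integer root y with |y| ≤ 4.
  x = 0: f_y(0, y) = -6*y**2 - 2*y - 2; no integer root y with |y| ≤ 4.
  x = 1: f_y(1, y) = -6*y**2 + 2*y; vanishes at y ∈ {0}. (1, 0): f_x = 0, f = 0 — SINGULAR.
  x = 2: f_y(2, y) = -6*y**2 + 6*y - 2; no integer root y with |y| ≤ 4.
  x = 3: f_y(3, y) = -6*y**2 + 10*y - 8; no integer root y with |y| ≤ 4.
  x = 4: f_y(4, y) = -6*y**2 + 14*y - 18; no integer root y with |y| ≤ 4.
Only singular point on the grid: (1, 0).
Classify: substitute x = 1 + u, y = 0 + v and expand: f = u**3 - 2*u**2*v + 2*u*v**2 - 2*v**3 + v**2.
No constant or linear terms (consistent with a singular point). Quadratic part: v**2. Cubic part: u**3 - 2*u**2*v + 2*u*v**2 - 2*v**3.
The quadratic part v**2 is a perfect square, so there is a single (double) tangent line v = 0, i.e. y = 0. Restricting the cubic part to that line (v = 0) leaves u**3 ≠ 0, so f is not divisible by v and the branch is v² ≈ -u**3 to lowest order — this is a cusp.
Classification: cusp.


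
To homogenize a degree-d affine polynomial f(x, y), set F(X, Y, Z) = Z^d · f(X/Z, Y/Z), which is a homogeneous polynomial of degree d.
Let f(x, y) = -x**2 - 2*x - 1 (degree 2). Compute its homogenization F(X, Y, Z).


F(X, Y, Z) = -X**2 - 2*X*Z - Z**2

deg(f) = 2.
Substitute x = X/Z, y = Y/Z into f, then multiply by Z^2.
  monomial -1·x^2·y^0 ↦ -1·X^2·Y^0·Z^0.
  monomial -2·x^1·y^0 ↦ -2·X^1·Y^0·Z^1.
  monomial -1·x^0·y^0 ↦ -1·X^0·Y^0·Z^2.
Collecting: F(X, Y, Z) = -X**2 - 2*X*Z - Z**2.


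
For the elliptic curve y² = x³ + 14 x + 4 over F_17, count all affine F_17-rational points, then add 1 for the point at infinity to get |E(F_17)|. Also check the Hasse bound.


Affine points = {(0, 2), (0, 15), (1, 6), (1, 11), (6, 7), (6, 10), (8, 4), (8, 13), (9, 3), (9, 14), (12, 8), (12, 9), (15, 6), (15, 11)}; affine count = 14; |E(F_17)| = 15.

Discriminant check: Δ ∝ 4a³ + 27b² = 4·14³ + 27·4² = 4·2744 + 27·16 ≡ 1 (mod 17). Nonzero ⇒ E is nonsingular.
For each x ∈ F_17, compute rhs = x³ + 14·x + 4 mod 17, then count y ∈ F_17 with y² ≡ rhs.
  x = 0: rhs = 4, matching y values: 2, 15 (2 points).
  x = 1: rhs = 2, matching y values: 6, 11 (2 points).
  x = 2: rhs = 6, matching y values: none (0 points).
  x = 3: rhs = 5, matching y values: none (0 points).
  x = 4: rhs = 5, matching y values: none (0 points).
  x = 5: rhs = 12, matching y values: none (0 points).
  x = 6: rhs = 15, matching y values: 7, 10 (2 points).
  x = 7: rhs = 3, matching y values: none (0 points).
  x = 8: rhs = 16, matching y values: 4, 13 (2 points).
  x = 9: rhs = 9, matching y values: 3, 14 (2 points).
  x = 10: rhs = 5, matching y values: none (0 points).
  x = 11: rhs = 10, matching y values: none (0 points).
  x = 12: rhs = 13, matching y values: 8, 9 (2 points).
  x = 13: rhs = 3, matching y values: none (0 points).
  x = 14: rhs = 3, matching y values: none (0 points).
  x = 15: rhs = 2, matching y values: 6, 11 (2 points).
  x = 16: rhs = 6, matching y values: none (0 points).
Total affine count: 14.
Full point count |E(F_17)| = 14 + 1 = 15.
Hasse bound: |15 − (17+1)| = |-3| = 3 ≤ 2√17 ≈ 8.2462 ✓.


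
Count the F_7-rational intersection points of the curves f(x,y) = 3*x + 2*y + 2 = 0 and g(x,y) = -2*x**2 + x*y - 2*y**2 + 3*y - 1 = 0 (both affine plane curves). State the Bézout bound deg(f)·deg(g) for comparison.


Common zeros: ∅; count = 0; Bézout bound = 2.

deg(f) = 1, deg(g) = 2, so Bézout bound = 2.
Scan x ∈ F_7. For each x, list the y ∈ F_7 with f(x, y) ≡ 0 and those with g(x, y) ≡ 0 (mod 7); the common zeros in that column are the intersection.
  x = 0: f ≡ 0 at y ∈ {6}; g ≡ 0 at y ∈ {1, 4}; common: ∅.
  x = 1: f ≡ 0 at y ∈ {1}; g ≡ 0 at y ∈ ∅; common: ∅.
  x = 2: f ≡ 0 at y ∈ {3}; g ≡ 0 at y ∈ {2, 4}; common: ∅.
  x = 3: f ≡ 0 at y ∈ {5}; g ≡ 0 at y ∈ ∅; common: ∅.
  x = 4: f ≡ 0 at y ∈ {0}; g ≡ 0 at y ∈ {1, 6}; common: ∅.
  x = 5: f ≡ 0 at y ∈ {2}; g ≡ 0 at y ∈ ∅; common: ∅.
  x = 6: f ≡ 0 at y ∈ {4}; g ≡ 0 at y ∈ {2, 6}; common: ∅.
Collecting: common zeros = ∅, so the count is 0.
Comparison with the Bézout bound: 0 ≤ 2 = deg(f)·deg(g), as expected for curves with no common component (the affine F_7-count falls short of the bound because intersections may lie at infinity, over extension fields, or carry multiplicity).


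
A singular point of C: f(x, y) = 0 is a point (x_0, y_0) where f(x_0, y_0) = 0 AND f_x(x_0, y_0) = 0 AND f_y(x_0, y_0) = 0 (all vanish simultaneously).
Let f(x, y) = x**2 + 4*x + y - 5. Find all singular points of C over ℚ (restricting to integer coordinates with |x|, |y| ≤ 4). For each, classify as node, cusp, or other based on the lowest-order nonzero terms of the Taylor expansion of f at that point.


No singular points in the scanned grid; C is smooth there.

Compute partial derivatives:
  f_x = 2*x + 4.
  f_y = 1.
f_y = 1 is a nonzero constant, so f_y never vanishes: no point (x, y) can satisfy f = f_x = f_y = 0. In particular no (x, y) ∈ {−4, ..., 4}² is singular; the curve is smooth.


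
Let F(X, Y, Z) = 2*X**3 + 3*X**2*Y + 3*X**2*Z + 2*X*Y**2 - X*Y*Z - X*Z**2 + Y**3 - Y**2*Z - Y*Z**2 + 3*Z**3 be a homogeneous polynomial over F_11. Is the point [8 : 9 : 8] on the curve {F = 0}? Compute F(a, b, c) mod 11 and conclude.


F(8,9,8) ≡ 4 (mod 11); P is NOT on the curve.

Evaluate F(8, 9, 8) term-by-term (mod 11).
  2*X**3 ↦ 2·512·1·1 = 1024
  3*X**2*Y ↦ 3·64·9·1 = 1728
  3*X**2*Z ↦ 3·64·1·8 = 1536
  2*X*Y**2 ↦ 2·8·81·1 = 1296
  -X*Y*Z ↦ -1·8·9·8 = -576
  -X*Z**2 ↦ -1·8·1·64 = -512
  Y**3 ↦ 1·1·729·1 = 729
  -Y**2*Z ↦ -1·1·81·8 = -648
  -Y*Z**2 ↦ -1·1·9·64 = -576
  3*Z**3 ↦ 3·1·1·512 = 1536
Sum: F(8, 9, 8) = (1024) + (1728) + (1536) + (1296) + (-576) + (-512) + (729) + (-648) + (-576) + (1536) = 5537.
Reducing mod 11: 5537 ≡ 4 (mod 11).
Since F(a, b, c) ≡ 4 ≠ 0 (mod 11), P does NOT lie on the curve.


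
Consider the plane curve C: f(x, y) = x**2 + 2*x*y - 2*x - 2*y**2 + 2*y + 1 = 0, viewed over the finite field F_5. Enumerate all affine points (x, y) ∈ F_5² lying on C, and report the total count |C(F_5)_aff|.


Affine F_5-points: {(1, 0), (1, 2), (2, 1), (2, 2), (3, 1), (3, 3)}; count = 6.

For each of the 25 pairs (x, y) ∈ F_5², evaluate f(x, y) mod 5. Record the zeros.
  x = 0: [0↦1, 1↦1, 2↦2, 3↦4, 4↦2]  zeros at y ∈ ∅
  x = 1: [0↦0, 1↦2, 2↦0, 3↦4, 4↦4]  zeros at y ∈ {0, 2}
  x = 2: [0↦1, 1↦0, 2↦0, 3↦1, 4↦3]  zeros at y ∈ {1, 2}
  x = 3: [0↦4, 1↦0, 2↦2, 3↦0, 4↦4]  zeros at y ∈ {1, 3}
  x = 4: [0↦4, 1↦2, 2↦1, 3↦1, 4↦2]  zeros at y ∈ ∅
Collecting zeros: affine points = {(1, 0), (1, 2), (2, 1), (2, 2), (3, 1), (3, 3)}.
Total count |C(F_5)_aff| = 6.


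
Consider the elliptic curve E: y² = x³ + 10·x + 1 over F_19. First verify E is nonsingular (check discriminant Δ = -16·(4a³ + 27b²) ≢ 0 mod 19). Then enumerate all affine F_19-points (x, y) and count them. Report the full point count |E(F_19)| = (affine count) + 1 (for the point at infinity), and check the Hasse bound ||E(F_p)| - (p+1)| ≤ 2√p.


Affine points = {(0, 1), (0, 18), (3, 1), (3, 18), (5, 9), (5, 10), (6, 7), (6, 12), (8, 2), (8, 17), (11, 6), (11, 13), (12, 5), (12, 14), (14, 4), (14, 15), (15, 7), (15, 12), (16, 1), (16, 18), (17, 7), (17, 12), (18, 3), (18, 16)}; affine count = 24; |E(F_19)| = 25.

Discriminant check: Δ ∝ 4a³ + 27b² = 4·10³ + 27·1² = 4·1000 + 27·1 ≡ 18 (mod 19). Nonzero ⇒ E is nonsingular.
For each x ∈ F_19, compute rhs = x³ + 10·x + 1 mod 19, then count y ∈ F_19 with y² ≡ rhs.
  x = 0: rhs = 1, matching y values: 1, 18 (2 points).
  x = 1: rhs = 12, matching y values: none (0 points).
  x = 2: rhs = 10, matching y values: none (0 points).
  x = 3: rhs = 1, matching y values: 1, 18 (2 points).
  x = 4: rhs = 10, matching y values: none (0 points).
  x = 5: rhs = 5, matching y values: 9, 10 (2 points).
  x = 6: rhs = 11, matching y values: 7, 12 (2 points).
  x = 7: rhs = 15, matching y values: none (0 points).
  x = 8: rhs = 4, matching y values: 2, 17 (2 points).
  x = 9: rhs = 3, matching y values: none (0 points).
  x = 10: rhs = 18, matching y values: none (0 points).
  x = 11: rhs = 17, matching y values: 6, 13 (2 points).
  x = 12: rhs = 6, matching y values: 5, 14 (2 points).
  x = 13: rhs = 10, matching y values: none (0 points).
  x = 14: rhs = 16, matching y values: 4, 15 (2 points).
  x = 15: rhs = 11, matching y values: 7, 12 (2 points).
  x = 16: rhs = 1, matching y values: 1, 18 (2 points).
  x = 17: rhs = 11, matching y values: 7, 12 (2 points).
  x = 18: rhs = 9, matching y values: 3, 16 (2 points).
Total affine count: 24.
Full point count |E(F_19)| = 24 + 1 = 25.
Hasse bound: |25 − (19+1)| = |5| = 5 ≤ 2√19 ≈ 8.7178 ✓.


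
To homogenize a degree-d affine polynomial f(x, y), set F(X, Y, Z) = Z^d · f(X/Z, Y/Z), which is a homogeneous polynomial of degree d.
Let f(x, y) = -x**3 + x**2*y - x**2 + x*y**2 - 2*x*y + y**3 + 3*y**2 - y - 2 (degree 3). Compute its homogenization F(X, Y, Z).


F(X, Y, Z) = -X**3 + X**2*Y - X**2*Z + X*Y**2 - 2*X*Y*Z + Y**3 + 3*Y**2*Z - Y*Z**2 - 2*Z**3

deg(f) = 3.
Substitute x = X/Z, y = Y/Z into f, then multiply by Z^3.
  monomial -1·x^3·y^0 ↦ -1·X^3·Y^0·Z^0.
  monomial 1·x^2·y^1 ↦ 1·X^2·Y^1·Z^0.
  monomial -1·x^2·y^0 ↦ -1·X^2·Y^0·Z^1.
  monomial 1·x^1·y^2 ↦ 1·X^1·Y^2·Z^0.
  monomial -2·x^1·y^1 ↦ -2·X^1·Y^1·Z^1.
  monomial 1·x^0·y^3 ↦ 1·X^0·Y^3·Z^0.
  monomial 3·x^0·y^2 ↦ 3·X^0·Y^2·Z^1.
  monomial -1·x^0·y^1 ↦ -1·X^0·Y^1·Z^2.
  monomial -2·x^0·y^0 ↦ -2·X^0·Y^0·Z^3.
Collecting: F(X, Y, Z) = -X**3 + X**2*Y - X**2*Z + X*Y**2 - 2*X*Y*Z + Y**3 + 3*Y**2*Z - Y*Z**2 - 2*Z**3.


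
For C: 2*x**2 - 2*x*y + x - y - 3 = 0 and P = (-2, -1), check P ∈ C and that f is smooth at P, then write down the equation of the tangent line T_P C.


Tangent line at P: -5*x + 3*y - 7 = 0.

Step 1: f(-2, -1) = 0, so P lies on C.
Step 2: partial derivatives
  f_x(x, y) = 4*x - 2*y + 1, f_y(x, y) = -2*x - 1.
  f_x(P) = -5, f_y(P) = 3 (gradient nonzero, so P is smooth).
Step 3: tangent line at P: -5·(x − -2) + 3·(y − -1) = 0.
Expanding: -5*x + 3*y - 7 = 0.


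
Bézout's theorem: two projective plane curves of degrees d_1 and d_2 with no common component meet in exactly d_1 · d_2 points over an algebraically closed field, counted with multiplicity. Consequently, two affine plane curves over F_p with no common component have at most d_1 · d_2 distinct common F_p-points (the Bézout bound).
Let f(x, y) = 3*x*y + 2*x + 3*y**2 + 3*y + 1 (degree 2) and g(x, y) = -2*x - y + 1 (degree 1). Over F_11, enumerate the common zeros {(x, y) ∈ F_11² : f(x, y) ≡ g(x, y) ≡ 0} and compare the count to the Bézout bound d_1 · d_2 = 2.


Common zeros: {(1, 10), (3, 6)}; count = 2; Bézout bound = 2.

deg(f) = 2, deg(g) = 1, so Bézout bound = 2.
Scan x ∈ F_11. For each x, list the y ∈ F_11 with f(x, y) ≡ 0 and those with g(x, y) ≡ 0 (mod 11); the common zeros in that column are the intersection.
  x = 0: f ≡ 0 at y ∈ ∅; g ≡ 0 at y ∈ {1}; common: ∅.
  x = 1: f ≡ 0 at y ∈ {10}; g ≡ 0 at y ∈ {10}; common: {10}.
  x = 2: f ≡ 0 at y ∈ ∅; g ≡ 0 at y ∈ {8}; common: ∅.
  x = 3: f ≡ 0 at y ∈ {1, 6}; g ≡ 0 at y ∈ {6}; common: {6}.
  x = 4: f ≡ 0 at y ∈ ∅; g ≡ 0 at y ∈ {4}; common: ∅.
  x = 5: f ≡ 0 at y ∈ {0, 5}; g ≡ 0 at y ∈ {2}; common: ∅.
  x = 6: f ≡ 0 at y ∈ ∅; g ≡ 0 at y ∈ {0}; common: ∅.
  x = 7: f ≡ 0 at y ∈ {7}; g ≡ 0 at y ∈ {9}; common: ∅.
  x = 8: f ≡ 0 at y ∈ ∅; g ≡ 0 at y ∈ {7}; common: ∅.
  x = 9: f ≡ 0 at y ∈ {4, 8}; g ≡ 0 at y ∈ {5}; common: ∅.
  x = 10: f ≡ 0 at y ∈ {2, 9}; g ≡ 0 at y ∈ {3}; common: ∅.
Collecting: common zeros = {(1, 10), (3, 6)}, so the count is 2.
Comparison with the Bézout bound: 2 ≤ 2 = deg(f)·deg(g), as expected for curves with no common component (the bound is attained).


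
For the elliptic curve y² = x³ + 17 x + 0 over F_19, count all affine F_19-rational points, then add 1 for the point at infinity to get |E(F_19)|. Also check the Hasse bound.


Affine points = {(0, 0), (2, 2), (2, 17), (5, 1), (5, 18), (7, 5), (7, 14), (10, 7), (10, 12), (11, 6), (11, 13), (13, 9), (13, 10), (15, 1), (15, 18), (16, 6), (16, 13), (18, 1), (18, 18)}; affine count = 19; |E(F_19)| = 20.

Discriminant check: Δ ∝ 4a³ + 27b² = 4·17³ + 27·0² = 4·4913 + 27·0 ≡ 6 (mod 19). Nonzero ⇒ E is nonsingular.
For each x ∈ F_19, compute rhs = x³ + 17·x + 0 mod 19, then count y ∈ F_19 with y² ≡ rhs.
  x = 0: rhs = 0, matching y values: 0 (1 points).
  x = 1: rhs = 18, matching y values: none (0 points).
  x = 2: rhs = 4, matching y values: 2, 17 (2 points).
  x = 3: rhs = 2, matching y values: none (0 points).
  x = 4: rhs = 18, matching y values: none (0 points).
  x = 5: rhs = 1, matching y values: 1, 18 (2 points).
  x = 6: rhs = 14, matching y values: none (0 points).
  x = 7: rhs = 6, matching y values: 5, 14 (2 points).
  x = 8: rhs = 2, matching y values: none (0 points).
  x = 9: rhs = 8, matching y values: none (0 points).
  x = 10: rhs = 11, matching y values: 7, 12 (2 points).
  x = 11: rhs = 17, matching y values: 6, 13 (2 points).
  x = 12: rhs = 13, matching y values: none (0 points).
  x = 13: rhs = 5, matching y values: 9, 10 (2 points).
  x = 14: rhs = 18, matching y values: none (0 points).
  x = 15: rhs = 1, matching y values: 1, 18 (2 points).
  x = 16: rhs = 17, matching y values: 6, 13 (2 points).
  x = 17: rhs = 15, matching y values: none (0 points).
  x = 18: rhs = 1, matching y values: 1, 18 (2 points).
Total affine count: 19.
Full point count |E(F_19)| = 19 + 1 = 20.
Hasse bound: |20 − (19+1)| = |0| = 0 ≤ 2√19 ≈ 8.7178 ✓.


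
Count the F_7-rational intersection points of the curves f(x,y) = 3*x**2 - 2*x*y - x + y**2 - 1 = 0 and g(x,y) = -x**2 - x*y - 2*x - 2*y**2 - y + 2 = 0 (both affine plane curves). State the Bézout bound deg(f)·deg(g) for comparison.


Common zeros: ∅; count = 0; Bézout bound = 4.

deg(f) = 2, deg(g) = 2, so Bézout bound = 4.
Scan x ∈ F_7. For each x, list the y ∈ F_7 with f(x, y) ≡ 0 and those with g(x, y) ≡ 0 (mod 7); the common zeros in that column are the intersection.
  x = 0: f ≡ 0 at y ∈ {1, 6}; g ≡ 0 at y ∈ ∅; common: ∅.
  x = 1: f ≡ 0 at y ∈ {1}; g ≡ 0 at y ∈ ∅; common: ∅.
  x = 2: f ≡ 0 at y ∈ {5, 6}; g ≡ 0 at y ∈ ∅; common: ∅.
  x = 3: f ≡ 0 at y ∈ {3}; g ≡ 0 at y ∈ ∅; common: ∅.
  x = 4: f ≡ 0 at y ∈ {3, 5}; g ≡ 0 at y ∈ ∅; common: ∅.
  x = 5: f ≡ 0 at y ∈ ∅; g ≡ 0 at y ∈ ∅; common: ∅.
  x = 6: f ≡ 0 at y ∈ ∅; g ≡ 0 at y ∈ ∅; common: ∅.
Collecting: common zeros = ∅, so the count is 0.
Comparison with the Bézout bound: 0 ≤ 4 = deg(f)·deg(g), as expected for curves with no common component (the affine F_7-count falls short of the bound because intersections may lie at infinity, over extension fields, or carry multiplicity).


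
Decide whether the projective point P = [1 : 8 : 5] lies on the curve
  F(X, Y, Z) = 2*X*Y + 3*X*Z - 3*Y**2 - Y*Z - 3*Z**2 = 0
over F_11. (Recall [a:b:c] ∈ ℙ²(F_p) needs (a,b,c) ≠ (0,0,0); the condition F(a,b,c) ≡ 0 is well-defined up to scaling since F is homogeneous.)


F(1,8,5) ≡ 10 (mod 11); P is NOT on the curve.

Evaluate F(1, 8, 5) term-by-term (mod 11).
  2*X*Y ↦ 2·1·8·1 = 16
  3*X*Z ↦ 3·1·1·5 = 15
  -3*Y**2 ↦ -3·1·64·1 = -192
  -Y*Z ↦ -1·1·8·5 = -40
  -3*Z**2 ↦ -3·1·1·25 = -75
Sum: F(1, 8, 5) = (16) + (15) + (-192) + (-40) + (-75) = -276.
Reducing mod 11: -276 ≡ 10 (mod 11).
Since F(a, b, c) ≡ 10 ≠ 0 (mod 11), P does NOT lie on the curve.


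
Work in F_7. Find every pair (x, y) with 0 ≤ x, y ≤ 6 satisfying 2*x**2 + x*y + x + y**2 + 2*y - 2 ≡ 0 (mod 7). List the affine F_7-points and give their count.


Affine F_7-points: ∅; count = 0.

For each of the 49 pairs (x, y) ∈ F_7², evaluate f(x, y) mod 7. Record the zeros.
  x = 0: [0↦5, 1↦1, 2↦6, 3↦6, 4↦1, 5↦5, 6↦4]  zeros at y ∈ ∅
  x = 1: [0↦1, 1↦5, 2↦4, 3↦5, 4↦1, 5↦6, 6↦6]  zeros at y ∈ ∅
  x = 2: [0↦1, 1↦6, 2↦6, 3↦1, 4↦5, 5↦4, 6↦5]  zeros at y ∈ ∅
  x = 3: [0↦5, 1↦4, 2↦5, 3↦1, 4↦6, 5↦6, 6↦1]  zeros at y ∈ ∅
  x = 4: [0↦6, 1↦6, 2↦1, 3↦5, 4↦4, 5↦5, 6↦1]  zeros at y ∈ ∅
  x = 5: [0↦4, 1↦5, 2↦1, 3↦6, 4↦6, 5↦1, 6↦5]  zeros at y ∈ ∅
  x = 6: [0↦6, 1↦1, 2↦5, 3↦4, 4↦5, 5↦1, 6↦6]  zeros at y ∈ ∅
Collecting zeros: affine points = ∅.
Total count |C(F_7)_aff| = 0.


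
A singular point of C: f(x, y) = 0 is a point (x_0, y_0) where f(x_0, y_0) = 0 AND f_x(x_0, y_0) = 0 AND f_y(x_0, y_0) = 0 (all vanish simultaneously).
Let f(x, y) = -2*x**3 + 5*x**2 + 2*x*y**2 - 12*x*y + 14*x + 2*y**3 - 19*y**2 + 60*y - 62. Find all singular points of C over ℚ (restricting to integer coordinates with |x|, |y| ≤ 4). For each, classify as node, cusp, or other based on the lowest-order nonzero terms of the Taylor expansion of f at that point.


Singular points: {(1, 3)}; classification: node.

Compute partial derivatives:
  f_x = -6*x**2 + 10*x + 2*y**2 - 12*y + 14.
  f_y = 4*x*y - 12*x + 6*y**2 - 38*y + 60.
Scan x_0 ∈ {−4, ..., 4}. For each x_0, f_y(x_0, y) is a polynomial in y; find its integer roots y ∈ {−4, ..., 4}, then test f_x and f at those candidates.
  x = -4: f_y(-4, y) = 6*y**2 - 54*y + 108; vanishes at y ∈ {3}. (-4, 3): f_x = -140 ≠ 0.
  x = -3: f_y(-3, y) = 6*y**2 - 50*y + 96; vanishes at y ∈ {3}. (-3, 3): f_x = -88 ≠ 0.
  x = -2: f_y(-2, y) = 6*y**2 - 46*y + 84; vanishes at y ∈ {3}. (-2, 3): f_x = -48 ≠ 0.
  x = -1: f_y(-1, y) = 6*y**2 - 42*y + 72; vanishes at y ∈ {3, 4}. (-1, 3): f_x = -20 ≠ 0; (-1, 4): f_x = -18 ≠ 0.
  x = 0: f_y(0, y) = 6*y**2 - 38*y + 60; vanishes at y ∈ {3}. (0, 3): f_x = -4 ≠ 0.
  x = 1: f_y(1, y) = 6*y**2 - 34*y + 48; vanishes at y ∈ {3}. (1, 3): f_x = 0, f = 0 — SINGULAR.
  x = 2: f_y(2, y) = 6*y**2 - 30*y + 36; vanishes at y ∈ {2, 3}. (2, 2): f_x = -6 ≠ 0; (2, 3): f_x = -8 ≠ 0.
  x = 3: f_y(3, y) = 6*y**2 - 26*y + 24; vanishes at y ∈ {3}. (3, 3): f_x = -28 ≠ 0.
  x = 4: f_y(4, y) = 6*y**2 - 22*y + 12; vanishes at y ∈ {3}. (4, 3): f_x = -60 ≠ 0.
Only singular point on the grid: (1, 3).
Classify: substitute x = 1 + u, y = 3 + v and expand: f = -2*u**3 - u**2 + 2*u*v**2 + 2*v**3 + v**2.
No constant or linear terms (consistent with a singular point). Quadratic part: -u**2 + v**2. Cubic part: -2*u**3 + 2*u*v**2 + 2*v**3.
The quadratic part v**2 - u**2 = (v − u)(v + u) splits into two distinct linear factors, so there are two distinct tangent lines y − 3 = ±(x − 1) — this is a node (ordinary double point).
Classification: node.


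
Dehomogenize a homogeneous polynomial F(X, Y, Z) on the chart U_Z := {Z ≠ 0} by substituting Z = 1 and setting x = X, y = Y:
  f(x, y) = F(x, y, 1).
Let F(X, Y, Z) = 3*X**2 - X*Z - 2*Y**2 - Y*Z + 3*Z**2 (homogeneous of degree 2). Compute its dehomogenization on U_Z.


f(x, y) = 3*x**2 - x - 2*y**2 - y + 3

On U_Z we set Z = 1. Each monomial c·X^i·Y^j·Z^k in F becomes c·x^i·y^j·1^k = c·x^i·y^j.
Substituting Z = 1: F(X, Y, 1) = 3*x**2 - x - 2*y**2 - y + 3.
Note: deg(f) ≤ deg(F) = 2; strict inequality happens when F is divisible by Z (lost terms).


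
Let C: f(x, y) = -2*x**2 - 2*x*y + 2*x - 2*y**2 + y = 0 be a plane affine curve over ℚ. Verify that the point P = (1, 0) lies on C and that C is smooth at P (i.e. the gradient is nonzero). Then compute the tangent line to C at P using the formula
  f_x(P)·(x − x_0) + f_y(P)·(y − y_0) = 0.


Tangent line at P: -2*x - y + 2 = 0.

Step 1: f(1, 0) = 0, so P lies on C.
Step 2: partial derivatives
  f_x(x, y) = -4*x - 2*y + 2, f_y(x, y) = -2*x - 4*y + 1.
  f_x(P) = -2, f_y(P) = -1 (gradient nonzero, so P is smooth).
Step 3: tangent line at P: -2·(x − 1) + -1·(y − 0) = 0.
Expanding: -2*x - y + 2 = 0.


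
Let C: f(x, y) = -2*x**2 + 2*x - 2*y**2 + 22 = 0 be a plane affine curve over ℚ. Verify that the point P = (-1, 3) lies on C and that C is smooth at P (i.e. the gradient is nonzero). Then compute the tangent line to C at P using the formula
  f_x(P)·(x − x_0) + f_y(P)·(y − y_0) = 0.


Tangent line at P: 6*x - 12*y + 42 = 0.

Step 1: f(-1, 3) = 0, so P lies on C.
Step 2: partial derivatives
  f_x(x, y) = 2 - 4*x, f_y(x, y) = -4*y.
  f_x(P) = 6, f_y(P) = -12 (gradient nonzero, so P is smooth).
Step 3: tangent line at P: 6·(x − -1) + -12·(y − 3) = 0.
Expanding: 6*x - 12*y + 42 = 0.


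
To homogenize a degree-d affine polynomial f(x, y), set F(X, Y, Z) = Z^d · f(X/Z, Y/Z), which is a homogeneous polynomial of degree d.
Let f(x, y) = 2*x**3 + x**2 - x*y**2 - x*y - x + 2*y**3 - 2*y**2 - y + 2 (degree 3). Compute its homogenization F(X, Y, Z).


F(X, Y, Z) = 2*X**3 + X**2*Z - X*Y**2 - X*Y*Z - X*Z**2 + 2*Y**3 - 2*Y**2*Z - Y*Z**2 + 2*Z**3

deg(f) = 3.
Substitute x = X/Z, y = Y/Z into f, then multiply by Z^3.
  monomial 2·x^3·y^0 ↦ 2·X^3·Y^0·Z^0.
  monomial 1·x^2·y^0 ↦ 1·X^2·Y^0·Z^1.
  monomial -1·x^1·y^2 ↦ -1·X^1·Y^2·Z^0.
  monomial -1·x^1·y^1 ↦ -1·X^1·Y^1·Z^1.
  monomial -1·x^1·y^0 ↦ -1·X^1·Y^0·Z^2.
  monomial 2·x^0·y^3 ↦ 2·X^0·Y^3·Z^0.
  monomial -2·x^0·y^2 ↦ -2·X^0·Y^2·Z^1.
  monomial -1·x^0·y^1 ↦ -1·X^0·Y^1·Z^2.
  monomial 2·x^0·y^0 ↦ 2·X^0·Y^0·Z^3.
Collecting: F(X, Y, Z) = 2*X**3 + X**2*Z - X*Y**2 - X*Y*Z - X*Z**2 + 2*Y**3 - 2*Y**2*Z - Y*Z**2 + 2*Z**3.


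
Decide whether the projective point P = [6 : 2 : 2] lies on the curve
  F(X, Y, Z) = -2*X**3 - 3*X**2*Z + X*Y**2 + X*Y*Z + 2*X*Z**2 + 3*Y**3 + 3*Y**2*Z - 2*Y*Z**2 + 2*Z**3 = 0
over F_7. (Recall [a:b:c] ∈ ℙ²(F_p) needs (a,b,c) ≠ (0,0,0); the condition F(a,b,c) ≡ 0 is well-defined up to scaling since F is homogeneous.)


F(6,2,2) ≡ 0 (mod 7); P is on the curve.

Evaluate F(6, 2, 2) term-by-term (mod 7).
  -2*X**3 ↦ -2·216·1·1 = -432
  -3*X**2*Z ↦ -3·36·1·2 = -216
  X*Y**2 ↦ 1·6·4·1 = 24
  X*Y*Z ↦ 1·6·2·2 = 24
  2*X*Z**2 ↦ 2·6·1·4 = 48
  3*Y**3 ↦ 3·1·8·1 = 24
  3*Y**2*Z ↦ 3·1·4·2 = 24
  -2*Y*Z**2 ↦ -2·1·2·4 = -16
  2*Z**3 ↦ 2·1·1·8 = 16
Sum: F(6, 2, 2) = (-432) + (-216) + (24) + (24) + (48) + (24) + (24) + (-16) + (16) = -504.
Reducing mod 7: -504 ≡ 0 (mod 7).
Since F(a, b, c) ≡ 0 (mod 7), P lies on the curve.


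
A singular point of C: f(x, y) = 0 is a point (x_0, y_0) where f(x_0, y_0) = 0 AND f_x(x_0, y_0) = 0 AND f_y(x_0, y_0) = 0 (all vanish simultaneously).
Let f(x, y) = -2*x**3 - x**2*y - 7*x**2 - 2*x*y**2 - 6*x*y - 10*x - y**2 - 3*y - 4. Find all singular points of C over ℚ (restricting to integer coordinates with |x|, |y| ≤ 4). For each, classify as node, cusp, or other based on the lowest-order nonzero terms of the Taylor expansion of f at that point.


Singular points: {(-1, -1)}; classification: cusp.

Compute partial derivatives:
  f_x = -6*x**2 - 2*x*y - 14*x - 2*y**2 - 6*y - 10.
  f_y = -x**2 - 4*x*y - 6*x - 2*y - 3.
Scan x_0 ∈ {−4, ..., 4}. For each x_0, f_y(x_0, y) is a polynomial in y; find its integer roots y ∈ {−4, ..., 4}, then test f_x and f at those candidates.
  x = -4: f_y(-4, y) = 14*y + 5; no integer root y with |y| ≤ 4.
  x = -3: f_y(-3, y) = 10*y + 6; no integer root y with |y| ≤ 4.
  x = -2: f_y(-2, y) = 6*y + 5; no integer root y with |y| ≤ 4.
  x = -1: f_y(-1, y) = 2*y + 2; vanishes at y ∈ {-1}. (-1, -1): f_x = 0, f = 0 — SINGULAR.
  x = 0: f_y(0, y) = -2*y - 3; no integer root y with |y| ≤ 4.
  x = 1: f_y(1, y) = -6*y - 10; no integer root y with |y| ≤ 4.
  x = 2: f_y(2, y) = -10*y - 19; no integer root y with |y| ≤ 4.
  x = 3: f_y(3, y) = -14*y - 30; no integer root y with |y| ≤ 4.
  x = 4: f_y(4, y) = -18*y - 43; no integer root y with |y| ≤ 4.
Only singular point on the grid: (-1, -1).
Classify: substitute x = -1 + u, y = -1 + v and expand: f = -2*u**3 - u**2*v - 2*u*v**2 + v**2.
No constant or linear terms (consistent with a singular point). Quadratic part: v**2. Cubic part: -2*u**3 - u**2*v - 2*u*v**2.
The quadratic part v**2 is a perfect square, so there is a single (double) tangent line v = 0, i.e. y = -1. Restricting the cubic part to that line (v = 0) leaves -2*u**3 ≠ 0, so f is not divisible by v and the branch is v² ≈ 2*u**3 to lowest order — this is a cusp.
Classification: cusp.


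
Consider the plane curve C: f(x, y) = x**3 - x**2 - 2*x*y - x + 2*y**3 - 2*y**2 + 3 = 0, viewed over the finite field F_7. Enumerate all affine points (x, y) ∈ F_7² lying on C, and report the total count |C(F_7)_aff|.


Affine F_7-points: {(0, 5), (1, 1), (1, 6), (3, 2), (5, 0), (5, 4), (6, 2)}; count = 7.

For each of the 49 pairs (x, y) ∈ F_7², evaluate f(x, y) mod 7. Record the zeros.
  x = 0: [0↦3, 1↦3, 2↦4, 3↦4, 4↦1, 5↦0, 6↦6]  zeros at y ∈ {5}
  x = 1: [0↦2, 1↦0, 2↦6, 3↦4, 4↦6, 5↦3, 6↦0]  zeros at y ∈ {1, 6}
  x = 2: [0↦5, 1↦1, 2↦5, 3↦1, 4↦1, 5↦3, 6↦5]  zeros at y ∈ ∅
  x = 3: [0↦4, 1↦5, 2↦0, 3↦1, 4↦6, 5↦6, 6↦6]  zeros at y ∈ {2}
  x = 4: [0↦5, 1↦4, 2↦4, 3↦3, 4↦6, 5↦4, 6↦2]  zeros at y ∈ ∅
  x = 5: [0↦0, 1↦4, 2↦2, 3↦6, 4↦0, 5↦3, 6↦6]  zeros at y ∈ {0, 4}
  x = 6: [0↦2, 1↦4, 2↦0, 3↦2, 4↦1, 5↦2, 6↦3]  zeros at y ∈ {2}
Collecting zeros: affine points = {(0, 5), (1, 1), (1, 6), (3, 2), (5, 0), (5, 4), (6, 2)}.
Total count |C(F_7)_aff| = 7.


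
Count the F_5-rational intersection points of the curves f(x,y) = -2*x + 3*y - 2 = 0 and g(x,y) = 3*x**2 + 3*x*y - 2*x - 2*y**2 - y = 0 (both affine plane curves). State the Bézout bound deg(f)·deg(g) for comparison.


Common zeros: {(2, 2), (4, 0)}; count = 2; Bézout bound = 2.

deg(f) = 1, deg(g) = 2, so Bézout bound = 2.
Scan x ∈ F_5. For each x, list the y ∈ F_5 with f(x, y) ≡ 0 and those with g(x, y) ≡ 0 (mod 5); the common zeros in that column are the intersection.
  x = 0: f ≡ 0 at y ∈ {4}; g ≡ 0 at y ∈ {0, 2}; common: ∅.
  x = 1: f ≡ 0 at y ∈ {3}; g ≡ 0 at y ∈ ∅; common: ∅.
  x = 2: f ≡ 0 at y ∈ {2}; g ≡ 0 at y ∈ {2, 3}; common: {2}.
  x = 3: f ≡ 0 at y ∈ {1}; g ≡ 0 at y ∈ ∅; common: ∅.
  x = 4: f ≡ 0 at y ∈ {0}; g ≡ 0 at y ∈ {0, 3}; common: {0}.
Collecting: common zeros = {(2, 2), (4, 0)}, so the count is 2.
Comparison with the Bézout bound: 2 ≤ 2 = deg(f)·deg(g), as expected for curves with no common component (the bound is attained).


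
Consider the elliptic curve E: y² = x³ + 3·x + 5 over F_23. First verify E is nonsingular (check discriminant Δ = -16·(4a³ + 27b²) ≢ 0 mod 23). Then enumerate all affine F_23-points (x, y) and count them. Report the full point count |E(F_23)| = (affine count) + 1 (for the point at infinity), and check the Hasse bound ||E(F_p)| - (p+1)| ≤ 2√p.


Affine points = {(1, 3), (1, 20), (3, 8), (3, 15), (4, 9), (4, 14), (6, 3), (6, 20), (7, 1), (7, 22), (8, 9), (8, 14), (9, 5), (9, 18), (10, 0), (11, 9), (11, 14), (14, 10), (14, 13), (16, 3), (16, 20), (17, 1), (17, 22), (18, 7), (18, 16), (22, 1), (22, 22)}; affine count = 27; |E(F_23)| = 28.

Discriminant check: Δ ∝ 4a³ + 27b² = 4·3³ + 27·5² = 4·27 + 27·25 ≡ 1 (mod 23). Nonzero ⇒ E is nonsingular.
For each x ∈ F_23, compute rhs = x³ + 3·x + 5 mod 23, then count y ∈ F_23 with y² ≡ rhs.
  x = 0: rhs = 5, matching y values: none (0 points).
  x = 1: rhs = 9, matching y values: 3, 20 (2 points).
  x = 2: rhs = 19, matching y values: none (0 points).
  x = 3: rhs = 18, matching y values: 8, 15 (2 points).
  x = 4: rhs = 12, matching y values: 9, 14 (2 points).
  x = 5: rhs = 7, matching y values: none (0 points).
  x = 6: rhs = 9, matching y values: 3, 20 (2 points).
  x = 7: rhs = 1, matching y values: 1, 22 (2 points).
  x = 8: rhs = 12, matching y values: 9, 14 (2 points).
  x = 9: rhs = 2, matching y values: 5, 18 (2 points).
  x = 10: rhs = 0, matching y values: 0 (1 points).
  x = 11: rhs = 12, matching y values: 9, 14 (2 points).
  x = 12: rhs = 21, matching y values: none (0 points).
  x = 13: rhs = 10, matching y values: none (0 points).
  x = 14: rhs = 8, matching y values: 10, 13 (2 points).
  x = 15: rhs = 21, matching y values: none (0 points).
  x = 16: rhs = 9, matching y values: 3, 20 (2 points).
  x = 17: rhs = 1, matching y values: 1, 22 (2 points).
  x = 18: rhs = 3, matching y values: 7, 16 (2 points).
  x = 19: rhs = 21, matching y values: none (0 points).
  x = 20: rhs = 15, matching y values: none (0 points).
  x = 21: rhs = 14, matching y values: none (0 points).
  x = 22: rhs = 1, matching y values: 1, 22 (2 points).
Total affine count: 27.
Full point count |E(F_23)| = 27 + 1 = 28.
Hasse bound: |28 − (23+1)| = |4| = 4 ≤ 2√23 ≈ 9.5917 ✓.


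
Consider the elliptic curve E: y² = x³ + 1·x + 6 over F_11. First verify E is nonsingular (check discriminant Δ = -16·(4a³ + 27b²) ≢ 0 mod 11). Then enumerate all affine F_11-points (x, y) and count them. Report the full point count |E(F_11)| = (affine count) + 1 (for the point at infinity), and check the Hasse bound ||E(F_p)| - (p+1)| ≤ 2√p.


Affine points = {(2, 4), (2, 7), (3, 5), (3, 6), (5, 2), (5, 9), (7, 2), (7, 9), (8, 3), (8, 8), (10, 2), (10, 9)}; affine count = 12; |E(F_11)| = 13.

Discriminant check: Δ ∝ 4a³ + 27b² = 4·1³ + 27·6² = 4·1 + 27·36 ≡ 8 (mod 11). Nonzero ⇒ E is nonsingular.
For each x ∈ F_11, compute rhs = x³ + 1·x + 6 mod 11, then count y ∈ F_11 with y² ≡ rhs.
  x = 0: rhs = 6, matching y values: none (0 points).
  x = 1: rhs = 8, matching y values: none (0 points).
  x = 2: rhs = 5, matching y values: 4, 7 (2 points).
  x = 3: rhs = 3, matching y values: 5, 6 (2 points).
  x = 4: rhs = 8, matching y values: none (0 points).
  x = 5: rhs = 4, matching y values: 2, 9 (2 points).
  x = 6: rhs = 8, matching y values: none (0 points).
  x = 7: rhs = 4, matching y values: 2, 9 (2 points).
  x = 8: rhs = 9, matching y values: 3, 8 (2 points).
  x = 9: rhs = 7, matching y values: none (0 points).
  x = 10: rhs = 4, matching y values: 2, 9 (2 points).
Total affine count: 12.
Full point count |E(F_11)| = 12 + 1 = 13.
Hasse bound: |13 − (11+1)| = |1| = 1 ≤ 2√11 ≈ 6.6332 ✓.


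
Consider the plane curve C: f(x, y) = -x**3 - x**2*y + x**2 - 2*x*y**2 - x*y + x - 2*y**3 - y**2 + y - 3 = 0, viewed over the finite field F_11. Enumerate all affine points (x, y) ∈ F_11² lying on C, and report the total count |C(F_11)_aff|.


Affine F_11-points: {(0, 4), (4, 1), (5, 6), (6, 5), (9, 4), (9, 7), (10, 3), (10, 4), (10, 10)}; count = 9.

For each of the 121 pairs (x, y) ∈ F_11², evaluate f(x, y) mod 11. Record the zeros.
  x = 0: [0↦8, 1↦6, 2↦1, 3↦3, 4↦0, 5↦2, 6↦8, 7↦6, 8↦6, 9↦7, 10↦8]  zeros at y ∈ {4}
  x = 1: [0↦9, 1↦3, 2↦1, 3↦2, 4↦5, 5↦9, 6↦2, 7↦5, 8↦6, 9↦4, 10↦9]  zeros at y ∈ ∅
  x = 2: [0↦6, 1↦5, 2↦4, 3↦2, 4↦9, 5↦2, 6↦2, 7↦8, 8↦8, 9↦1, 10↦8]  zeros at y ∈ ∅
  x = 3: [0↦4, 1↦6, 2↦4, 3↦8, 4↦6, 5↦8, 6↦2, 7↦9, 8↦6, 9↦3, 10↦10]  zeros at y ∈ ∅
  x = 4: [0↦8, 1↦0, 2↦6, 3↦3, 4↦1, 5↦10, 6↦7, 7↦2, 8↦5, 9↦4, 10↦9]  zeros at y ∈ {1}
  x = 5: [0↦1, 1↦3, 2↦4, 3↦3, 4↦10, 5↦2, 6↦0, 7↦3, 8↦10, 9↦9, 10↦10]  zeros at y ∈ {6}
  x = 6: [0↦10, 1↦9, 2↦3, 3↦2, 4↦5, 5↦0, 6↦8, 7↦6, 8↦4, 9↦1, 10↦7]  zeros at y ∈ {5}
  x = 7: [0↦7, 1↦1, 2↦8, 3↦5, 4↦2, 5↦9, 6↦3, 7↦5, 8↦3, 9↦7, 10↦5]  zeros at y ∈ ∅
  x = 8: [0↦8, 1↦6, 2↦2, 3↦6, 4↦6, 5↦1, 6↦1, 7↦5, 8↦1, 9↦10, 10↦9]  zeros at y ∈ ∅
  x = 9: [0↦7, 1↦7, 2↦1, 3↦10, 4↦0, 5↦3, 6↦7, 7↦0, 8↦3, 9↦4, 10↦2]  zeros at y ∈ {4, 7}
  x = 10: [0↦9, 1↦9, 2↦10, 3↦0, 4↦0, 5↦9, 6↦4, 7↦6, 8↦3, 9↦5, 10↦0]  zeros at y ∈ {3, 4, 10}
Collecting zeros: affine points = {(0, 4), (4, 1), (5, 6), (6, 5), (9, 4), (9, 7), (10, 3), (10, 4), (10, 10)}.
Total count |C(F_11)_aff| = 9.


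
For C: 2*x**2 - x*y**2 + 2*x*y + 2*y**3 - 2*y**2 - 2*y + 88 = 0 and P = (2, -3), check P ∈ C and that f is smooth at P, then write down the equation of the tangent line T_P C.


Tangent line at P: -7*x + 80*y + 254 = 0.

Step 1: f(2, -3) = 0, so P lies on C.
Step 2: partial derivatives
  f_x(x, y) = 4*x - y**2 + 2*y, f_y(x, y) = -2*x*y + 2*x + 6*y**2 - 4*y - 2.
  f_x(P) = -7, f_y(P) = 80 (gradient nonzero, so P is smooth).
Step 3: tangent line at P: -7·(x − 2) + 80·(y − -3) = 0.
Expanding: -7*x + 80*y + 254 = 0.


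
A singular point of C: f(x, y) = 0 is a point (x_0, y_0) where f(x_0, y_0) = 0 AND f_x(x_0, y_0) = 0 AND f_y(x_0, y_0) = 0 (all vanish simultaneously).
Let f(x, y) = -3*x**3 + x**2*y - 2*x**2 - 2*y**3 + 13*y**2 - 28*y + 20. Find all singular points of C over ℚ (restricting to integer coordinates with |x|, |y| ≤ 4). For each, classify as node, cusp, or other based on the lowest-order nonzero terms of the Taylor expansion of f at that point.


Singular points: {(0, 2)}; classification: cusp.

Compute partial derivatives:
  f_x = -9*x**2 + 2*x*y - 4*x.
  f_y = x**2 - 6*y**2 + 26*y - 28.
Scan x_0 ∈ {−4, ..., 4}. For each x_0, f_y(x_0, y) is a polynomial in y; find its integer roots y ∈ {−4, ..., 4}, then test f_x and f at those candidates.
  x = -4: f_y(-4, y) = -6*y**2 + 26*y - 12; no integer root y with |y| ≤ 4.
  x = -3: f_y(-3, y) = -6*y**2 + 26*y - 19; no integer root y with |y| ≤ 4.
  x = -2: f_y(-2, y) = -6*y**2 + 26*y - 24; vanishes at y ∈ {3}. (-2, 3): f_x = -40 ≠ 0.
  x = -1: f_y(-1, y) = -6*y**2 + 26*y - 27; no integer root y with |y| ≤ 4.
  x = 0: f_y(0, y) = -6*y**2 + 26*y - 28; vanishes at y ∈ {2}. (0, 2): f_x = 0, f = 0 — SINGULAR.
  x = 1: f_y(1, y) = -6*y**2 + 26*y - 27; no integer root y with |y| ≤ 4.
  x = 2: f_y(2, y) = -6*y**2 + 26*y - 24; vanishes at y ∈ {3}. (2, 3): f_x = -32 ≠ 0.
  x = 3: f_y(3, y) = -6*y**2 + 26*y - 19; no integer root y with |y| ≤ 4.
  x = 4: f_y(4, y) = -6*y**2 + 26*y - 12; no integer root y with |y| ≤ 4.
Only singular point on the grid: (0, 2).
Classify: substitute x = 0 + u, y = 2 + v and expand: f = -3*u**3 + u**2*v - 2*v**3 + v**2.
No constant or linear terms (consistent with a singular point). Quadratic part: v**2. Cubic part: -3*u**3 + u**2*v - 2*v**3.
The quadratic part v**2 is a perfect square, so there is a single (double) tangent line v = 0, i.e. y = 2. Restricting the cubic part to that line (v = 0) leaves -3*u**3 ≠ 0, so f is not divisible by v and the branch is v² ≈ 3*u**3 to lowest order — this is a cusp.
Classification: cusp.
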